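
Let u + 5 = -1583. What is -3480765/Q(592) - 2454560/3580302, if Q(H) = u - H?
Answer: 1245683895023/780505836 ≈ 1596.0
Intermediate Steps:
u = -1588 (u = -5 - 1583 = -1588)
Q(H) = -1588 - H
-3480765/Q(592) - 2454560/3580302 = -3480765/(-1588 - 1*592) - 2454560/3580302 = -3480765/(-1588 - 592) - 2454560*1/3580302 = -3480765/(-2180) - 1227280/1790151 = -3480765*(-1/2180) - 1227280/1790151 = 696153/436 - 1227280/1790151 = 1245683895023/780505836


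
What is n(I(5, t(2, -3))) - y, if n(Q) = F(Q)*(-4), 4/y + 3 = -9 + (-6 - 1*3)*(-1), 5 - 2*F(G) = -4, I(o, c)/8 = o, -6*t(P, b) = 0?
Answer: -50/3 ≈ -16.667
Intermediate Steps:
t(P, b) = 0 (t(P, b) = -⅙*0 = 0)
I(o, c) = 8*o
F(G) = 9/2 (F(G) = 5/2 - ½*(-4) = 5/2 + 2 = 9/2)
y = -4/3 (y = 4/(-3 + (-9 + (-6 - 1*3)*(-1))) = 4/(-3 + (-9 + (-6 - 3)*(-1))) = 4/(-3 + (-9 - 9*(-1))) = 4/(-3 + (-9 + 9)) = 4/(-3 + 0) = 4/(-3) = 4*(-⅓) = -4/3 ≈ -1.3333)
n(Q) = -18 (n(Q) = (9/2)*(-4) = -18)
n(I(5, t(2, -3))) - y = -18 - 1*(-4/3) = -18 + 4/3 = -50/3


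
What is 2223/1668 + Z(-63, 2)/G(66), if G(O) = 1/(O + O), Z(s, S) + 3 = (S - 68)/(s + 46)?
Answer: 1113477/9452 ≈ 117.80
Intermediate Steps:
Z(s, S) = -3 + (-68 + S)/(46 + s) (Z(s, S) = -3 + (S - 68)/(s + 46) = -3 + (-68 + S)/(46 + s))
G(O) = 1/(2*O)
2223/1668 + Z(-63, 2)/G(66) = 2223/1668 + ((-206 + 2 - 3*(-63))/(46 - 63))/(((½)/66)) = 2223*(1/1668) + ((-206 + 2 + 189)/(-17))/(((½)*(1/66))) = 741/556 + (-1/17*(-15))/(1/132) = 741/556 + (15/17)*132 = 741/556 + 1980/17 = 1113477/9452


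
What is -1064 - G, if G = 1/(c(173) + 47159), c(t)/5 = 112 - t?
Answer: -49852657/46854 ≈ -1064.0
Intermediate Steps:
c(t) = 560 - 5*t (c(t) = 5*(112 - t) = 560 - 5*t)
G = 1/46854 (G = 1/((560 - 5*173) + 47159) = 1/((560 - 865) + 47159) = 1/(-305 + 47159) = 1/46854 ≈ 2.1343e-5)
-1064 - G = -1064 - 1*1/46854 = -1064 - 1/46854 = -49852657/46854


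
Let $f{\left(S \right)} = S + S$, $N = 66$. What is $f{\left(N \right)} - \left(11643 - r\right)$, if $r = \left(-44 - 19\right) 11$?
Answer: $-12204$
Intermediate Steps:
$r = -693$ ($r = \left(-63\right) 11 = -693$)
$f{\left(S \right)} = 2 S$
$f{\left(N \right)} - \left(11643 - r\right) = 2 \cdot 66 - \left(11643 - -693\right) = 132 - \left(11643 + 693\right) = 132 - 12336 = -12204$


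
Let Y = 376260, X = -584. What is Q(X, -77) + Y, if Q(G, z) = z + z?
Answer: 376106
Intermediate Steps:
Q(G, z) = 2*z
Q(X, -77) + Y = 2*(-77) + 376260 = -154 + 376260 = 376106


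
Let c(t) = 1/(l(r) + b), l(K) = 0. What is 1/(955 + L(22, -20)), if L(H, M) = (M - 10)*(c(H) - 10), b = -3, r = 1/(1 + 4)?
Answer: 1/1265 ≈ 0.00079051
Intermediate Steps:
r = 1/5 ≈ 0.20000
c(t) = -1/3 (c(t) = 1/(0 - 3) = 1/(-3) = -1/3)
L(H, M) = 310/3 - 31*M/3 (L(H, M) = (M - 10)*(-1/3 - 10) = (-10 + M)*(-31/3) = 310/3 - 31*M/3)
1/(955 + L(22, -20)) = 1/(955 + (310/3 - 31/3*(-20))) = 1/(955 + (310/3 + 620/3)) = 1/(955 + 310) = 1/1265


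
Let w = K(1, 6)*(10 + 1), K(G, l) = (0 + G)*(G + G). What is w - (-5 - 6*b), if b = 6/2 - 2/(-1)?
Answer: 57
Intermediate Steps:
b = 5 (b = 6*(1/2) - 2*(-1) = 3 + 2 = 5)
K(G, l) = 2*G**2 (K(G, l) = G*(2*G) = 2*G**2)
w = 22 (w = (2*1**2)*(10 + 1) = (2*1)*11 = 2*11 = 22)
w - (-5 - 6*b) = 22 - (-5 - 6*5) = 22 - (-5 - 30) = 22 - 1*(-35) = 22 + 35 = 57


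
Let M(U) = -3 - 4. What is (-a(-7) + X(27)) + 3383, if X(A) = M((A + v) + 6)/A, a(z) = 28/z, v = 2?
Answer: 91442/27 ≈ 3386.7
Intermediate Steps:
M(U) = -7
X(A) = -7/A
(-a(-7) + X(27)) + 3383 = (-28/(-7) - 7/27) + 3383 = (-28*(-1)/7 - 7*1/27) + 3383 = (-1*(-4) - 7/27) + 3383 = (4 - 7/27) + 3383 = 101/27 + 3383 = 91442/27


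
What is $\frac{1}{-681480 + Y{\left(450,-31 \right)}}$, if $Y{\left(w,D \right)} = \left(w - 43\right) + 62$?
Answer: $- \frac{1}{681011} \approx -1.4684 \cdot 10^{-6}$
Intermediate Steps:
$Y{\left(w,D \right)} = 19 + w$ ($Y{\left(w,D \right)} = \left(-43 + w\right) + 62 = 19 + w$)
$\frac{1}{-681480 + Y{\left(450,-31 \right)}} = \frac{1}{-681480 + \left(19 + 450\right)} = \frac{1}{-681480 + 469} = \frac{1}{-681011} = - \frac{1}{681011}$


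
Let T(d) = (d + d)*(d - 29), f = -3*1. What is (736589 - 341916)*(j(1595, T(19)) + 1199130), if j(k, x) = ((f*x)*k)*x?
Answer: -272227623807510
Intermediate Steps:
f = -3
T(d) = 2*d*(-29 + d) (T(d) = (2*d)*(-29 + d) = 2*d*(-29 + d))
j(k, x) = -3*k*x² (j(k, x) = ((-3*x)*k)*x = (-3*k*x)*x = -3*k*x²)
(736589 - 341916)*(j(1595, T(19)) + 1199130) = (736589 - 341916)*(-3*1595*(2*19*(-29 + 19))² + 1199130) = 394673*(-3*1595*(2*19*(-10))² + 1199130) = 394673*(-3*1595*(-380)² + 1199130) = 394673*(-3*1595*144400 + 1199130) = 394673*(-690954000 + 1199130) = 394673*(-689754870) = -272227623807510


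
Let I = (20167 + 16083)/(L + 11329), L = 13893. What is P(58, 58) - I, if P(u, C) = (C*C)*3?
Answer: 127252087/12611 ≈ 10091.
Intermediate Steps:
P(u, C) = 3*C² (P(u, C) = C²*3 = 3*C²)
I = 18125/12611 (I = (20167 + 16083)/(13893 + 11329) = 36250/25222 = 36250*(1/25222) = 18125/12611 ≈ 1.4372)
P(58, 58) - I = 3*58² - 1*18125/12611 = 3*3364 - 18125/12611 = 10092 - 18125/12611 = 127252087/12611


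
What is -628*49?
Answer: -30772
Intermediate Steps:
-628*49 = -157*196 = -30772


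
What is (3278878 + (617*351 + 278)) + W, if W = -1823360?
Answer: 1672363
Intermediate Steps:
(3278878 + (617*351 + 278)) + W = (3278878 + (617*351 + 278)) - 1823360 = (3278878 + (216567 + 278)) - 1823360 = (3278878 + 216845) - 1823360 = 3495723 - 1823360 = 1672363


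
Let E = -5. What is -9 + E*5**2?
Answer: -134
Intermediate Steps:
-9 + E*5**2 = -9 - 5*5**2 = -9 - 5*25 = -9 - 125 = -134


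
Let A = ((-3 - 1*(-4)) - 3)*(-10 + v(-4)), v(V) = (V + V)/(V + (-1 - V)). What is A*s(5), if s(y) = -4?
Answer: -16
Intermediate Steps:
v(V) = -2*V (v(V) = (2*V)/(-1) = (2*V)*(-1) = -2*V)
A = 4 (A = ((-3 - 1*(-4)) - 3)*(-10 - 2*(-4)) = ((-3 + 4) - 3)*(-10 + 8) = (1 - 3)*(-2) = -2*(-2) = 4)
A*s(5) = 4*(-4) = -16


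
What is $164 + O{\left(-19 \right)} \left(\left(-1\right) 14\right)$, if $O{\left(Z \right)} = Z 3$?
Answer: $962$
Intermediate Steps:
$O{\left(Z \right)} = 3 Z$
$164 + O{\left(-19 \right)} \left(\left(-1\right) 14\right) = 164 + 3 \left(-19\right) \left(\left(-1\right) 14\right) = 164 - -798 = 164 + 798 = 962$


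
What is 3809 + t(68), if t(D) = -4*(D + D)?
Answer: 3265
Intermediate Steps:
t(D) = -8*D
3809 + t(68) = 3809 - 8*68 = 3809 - 544 = 3265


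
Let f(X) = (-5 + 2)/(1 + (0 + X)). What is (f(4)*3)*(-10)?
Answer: 18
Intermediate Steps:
f(X) = -3/(1 + X)
(f(4)*3)*(-10) = (-3/(1 + 4)*3)*(-10) = (-3/5*3)*(-10) = (-3*⅕*3)*(-10) = -⅗*3*(-10) = -9/5*(-10) = 18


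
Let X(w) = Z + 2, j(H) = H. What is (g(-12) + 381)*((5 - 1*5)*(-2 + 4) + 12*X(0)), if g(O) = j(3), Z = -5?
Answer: -13824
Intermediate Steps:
g(O) = 3
X(w) = -3 (X(w) = -5 + 2 = -3)
(g(-12) + 381)*((5 - 1*5)*(-2 + 4) + 12*X(0)) = (3 + 381)*((5 - 1*5)*(-2 + 4) + 12*(-3)) = 384*((5 - 5)*2 - 36) = 384*(0*2 - 36) = 384*(0 - 36) = 384*(-36) = -13824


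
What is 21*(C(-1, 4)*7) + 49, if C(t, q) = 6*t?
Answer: -833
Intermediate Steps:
21*(C(-1, 4)*7) + 49 = 21*((6*(-1))*7) + 49 = 21*(-6*7) + 49 = 21*(-42) + 49 = -882 + 49 = -833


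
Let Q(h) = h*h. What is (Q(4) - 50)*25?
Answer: -850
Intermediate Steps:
Q(h) = h**2
(Q(4) - 50)*25 = (4**2 - 50)*25 = (16 - 50)*25 = -34*25 = -850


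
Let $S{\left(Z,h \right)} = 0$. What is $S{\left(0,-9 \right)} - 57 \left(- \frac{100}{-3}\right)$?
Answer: $-1900$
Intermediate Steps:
$S{\left(0,-9 \right)} - 57 \left(- \frac{100}{-3}\right) = 0 - 57 \left(- \frac{100}{-3}\right) = 0 - 57 \left(\left(-100\right) \left(- \frac{1}{3}\right)\right) = 0 - 1900 = -1900$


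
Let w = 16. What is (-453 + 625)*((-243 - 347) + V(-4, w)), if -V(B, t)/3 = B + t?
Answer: -107672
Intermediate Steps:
V(B, t) = -3*B - 3*t (V(B, t) = -3*(B + t) = -3*B - 3*t)
(-453 + 625)*((-243 - 347) + V(-4, w)) = (-453 + 625)*((-243 - 347) + (-3*(-4) - 3*16)) = 172*(-590 + (12 - 48)) = 172*(-590 - 36) = 172*(-626) = -107672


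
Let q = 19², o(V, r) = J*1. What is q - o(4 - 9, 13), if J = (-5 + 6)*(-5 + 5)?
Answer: 361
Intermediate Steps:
J = 0 (J = 1*0 = 0)
o(V, r) = 0 (o(V, r) = 0*1 = 0)
q = 361
q - o(4 - 9, 13) = 361 - 1*0 = 361 + 0 = 361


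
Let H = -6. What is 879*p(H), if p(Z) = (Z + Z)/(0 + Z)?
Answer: 1758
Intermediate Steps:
p(Z) = 2 (p(Z) = (2*Z)/Z = 2)
879*p(H) = 879*2 = 1758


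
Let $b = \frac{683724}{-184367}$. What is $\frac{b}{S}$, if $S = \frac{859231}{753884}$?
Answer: $- \frac{515448584016}{158413841777} \approx -3.2538$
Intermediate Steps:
$b = - \frac{683724}{184367}$ ($b = 683724 \left(- \frac{1}{184367}\right) = - \frac{683724}{184367} \approx -3.7085$)
$S = \frac{859231}{753884}$ ($S = 859231 \cdot \frac{1}{753884} = \frac{859231}{753884} \approx 1.1397$)
$\frac{b}{S} = - \frac{683724}{184367 \cdot \frac{859231}{753884}} = \left(- \frac{683724}{184367}\right) \frac{753884}{859231} = - \frac{515448584016}{158413841777}$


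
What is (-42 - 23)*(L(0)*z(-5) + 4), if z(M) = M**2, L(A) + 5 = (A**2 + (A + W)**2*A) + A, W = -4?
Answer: 7865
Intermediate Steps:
L(A) = -5 + A + A**2 + A*(-4 + A)**2 (L(A) = -5 + ((A**2 + (A - 4)**2*A) + A) = -5 + ((A**2 + (-4 + A)**2*A) + A) = -5 + ((A**2 + A*(-4 + A)**2) + A) = -5 + (A + A**2 + A*(-4 + A)**2) = -5 + A + A**2 + A*(-4 + A)**2)
(-42 - 23)*(L(0)*z(-5) + 4) = (-42 - 23)*((-5 + 0 + 0**2 + 0*(-4 + 0)**2)*(-5)**2 + 4) = -65*((-5 + 0 + 0 + 0*(-4)**2)*25 + 4) = -65*((-5 + 0 + 0 + 0*16)*25 + 4) = -65*((-5 + 0 + 0 + 0)*25 + 4) = -65*(-5*25 + 4) = -65*(-125 + 4) = -65*(-121) = 7865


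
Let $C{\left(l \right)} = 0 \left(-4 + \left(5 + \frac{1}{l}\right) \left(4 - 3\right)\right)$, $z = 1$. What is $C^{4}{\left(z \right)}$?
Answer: $0$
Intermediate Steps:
$C{\left(l \right)} = 0$ ($C{\left(l \right)} = 0 \left(-4 + \left(5 + \frac{1}{l}\right) 1\right) = 0 \left(-4 + \left(5 + \frac{1}{l}\right)\right) = 0 \left(1 + \frac{1}{l}\right) = 0$)
$C^{4}{\left(z \right)} = 0^{4} = 0$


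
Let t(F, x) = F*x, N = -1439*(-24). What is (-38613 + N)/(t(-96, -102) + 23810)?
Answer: -4077/33602 ≈ -0.12133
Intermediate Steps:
N = 34536
(-38613 + N)/(t(-96, -102) + 23810) = (-38613 + 34536)/(-96*(-102) + 23810) = -4077/(9792 + 23810) = -4077/33602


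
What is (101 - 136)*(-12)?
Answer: 420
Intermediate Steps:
(101 - 136)*(-12) = -35*(-12) = 420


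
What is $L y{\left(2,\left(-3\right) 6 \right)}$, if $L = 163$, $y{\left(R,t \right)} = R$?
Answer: $326$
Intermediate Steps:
$L y{\left(2,\left(-3\right) 6 \right)} = 163 \cdot 2 = 326$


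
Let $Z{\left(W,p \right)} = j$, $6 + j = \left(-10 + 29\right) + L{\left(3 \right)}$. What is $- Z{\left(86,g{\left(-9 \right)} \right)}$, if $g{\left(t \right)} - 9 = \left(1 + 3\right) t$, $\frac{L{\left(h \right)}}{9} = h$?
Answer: $-40$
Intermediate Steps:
$L{\left(h \right)} = 9 h$
$g{\left(t \right)} = 9 + 4 t$ ($g{\left(t \right)} = 9 + \left(1 + 3\right) t = 9 + 4 t$)
$j = 40$ ($j = -6 + \left(\left(-10 + 29\right) + 9 \cdot 3\right) = -6 + \left(19 + 27\right) = -6 + 46 = 40$)
$Z{\left(W,p \right)} = 40$
$- Z{\left(86,g{\left(-9 \right)} \right)} = \left(-1\right) 40 = -40$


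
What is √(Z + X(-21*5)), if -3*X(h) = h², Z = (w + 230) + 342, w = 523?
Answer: 2*I*√645 ≈ 50.794*I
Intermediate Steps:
Z = 1095 (Z = (523 + 230) + 342 = 753 + 342 = 1095)
X(h) = -h²/3
√(Z + X(-21*5)) = √(1095 - (-21*5)²/3) = √(1095 - ⅓*(-105)²) = √(1095 - ⅓*11025) = √(1095 - 3675) = √(-2580) = 2*I*√645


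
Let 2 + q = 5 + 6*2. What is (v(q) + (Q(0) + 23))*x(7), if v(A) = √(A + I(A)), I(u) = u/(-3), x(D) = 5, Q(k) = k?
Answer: 115 + 5*√10 ≈ 130.81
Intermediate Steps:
I(u) = -u/3 (I(u) = u*(-⅓) = -u/3)
q = 15 (q = -2 + (5 + 6*2) = -2 + (5 + 12) = -2 + 17 = 15)
v(A) = √6*√A/3 (v(A) = √(A - A/3) = √(2*A/3) = √6*√A/3)
(v(q) + (Q(0) + 23))*x(7) = (√6*√15/3 + (0 + 23))*5 = (√10 + 23)*5 = (23 + √10)*5 = 115 + 5*√10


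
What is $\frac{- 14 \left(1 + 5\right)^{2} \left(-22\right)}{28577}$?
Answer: $\frac{11088}{28577} \approx 0.388$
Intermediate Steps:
$\frac{- 14 \left(1 + 5\right)^{2} \left(-22\right)}{28577} = - 14 \cdot 6^{2} \left(-22\right) \frac{1}{28577} = \left(-14\right) 36 \left(-22\right) \frac{1}{28577} = \left(-504\right) \left(-22\right) \frac{1}{28577} = 11088 \cdot \frac{1}{28577} = \frac{11088}{28577}$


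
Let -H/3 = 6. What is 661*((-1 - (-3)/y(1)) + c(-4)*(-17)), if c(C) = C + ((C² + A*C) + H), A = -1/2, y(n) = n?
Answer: 46270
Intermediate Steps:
H = -18 (H = -3*6 = -18)
A = -½ (A = -1*½ = -½ ≈ -0.50000)
c(C) = -18 + C² + C/2 (c(C) = C + ((C² - C/2) - 18) = C + (-18 + C² - C/2) = -18 + C² + C/2)
661*((-1 - (-3)/y(1)) + c(-4)*(-17)) = 661*((-1 - (-3)/1) + (-18 + (-4)² + (½)*(-4))*(-17)) = 661*((-1 - (-3)) + (-18 + 16 - 2)*(-17)) = 661*((-1 - 1*(-3)) - 4*(-17)) = 661*((-1 + 3) + 68) = 661*(2 + 68) = 661*70 = 46270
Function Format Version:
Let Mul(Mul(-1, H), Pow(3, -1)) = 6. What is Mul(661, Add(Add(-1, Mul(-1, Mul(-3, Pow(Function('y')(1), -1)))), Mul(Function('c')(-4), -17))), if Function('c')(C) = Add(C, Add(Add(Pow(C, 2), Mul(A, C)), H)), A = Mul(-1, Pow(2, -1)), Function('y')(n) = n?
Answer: 46270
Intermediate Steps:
H = -18 (H = Mul(-3, 6) = -18)
A = Rational(-1, 2) (A = Mul(-1, Rational(1, 2)) = Rational(-1, 2) ≈ -0.50000)
Function('c')(C) = Add(-18, Pow(C, 2), Mul(Rational(1, 2), C)) (Function('c')(C) = Add(C, Add(Add(Pow(C, 2), Mul(Rational(-1, 2), C)), -18)) = Add(C, Add(-18, Pow(C, 2), Mul(Rational(-1, 2), C))) = Add(-18, Pow(C, 2), Mul(Rational(1, 2), C)))
Mul(661, Add(Add(-1, Mul(-1, Mul(-3, Pow(Function('y')(1), -1)))), Mul(Function('c')(-4), -17))) = Mul(661, Add(Add(-1, Mul(-1, Mul(-3, Pow(1, -1)))), Mul(Add(-18, Pow(-4, 2), Mul(Rational(1, 2), -4)), -17))) = Mul(661, Add(Add(-1, Mul(-1, Mul(-3, 1))), Mul(Add(-18, 16, -2), -17))) = Mul(661, Add(Add(-1, Mul(-1, -3)), Mul(-4, -17))) = Mul(661, Add(Add(-1, 3), 68)) = Mul(661, Add(2, 68)) = Mul(661, 70) = 46270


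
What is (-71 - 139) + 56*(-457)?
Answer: -25802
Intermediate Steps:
(-71 - 139) + 56*(-457) = -210 - 25592 = -25802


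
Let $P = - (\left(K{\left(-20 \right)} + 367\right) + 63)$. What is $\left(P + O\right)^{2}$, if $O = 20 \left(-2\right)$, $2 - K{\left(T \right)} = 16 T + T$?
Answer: $659344$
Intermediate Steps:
$K{\left(T \right)} = 2 - 17 T$ ($K{\left(T \right)} = 2 - \left(16 T + T\right) = 2 - 17 T$)
$O = -40$
$P = -772$ ($P = - (\left(\left(2 - -340\right) + 367\right) + 63) = - (\left(\left(2 + 340\right) + 367\right) + 63) = - (\left(342 + 367\right) + 63) = - (709 + 63) = \left(-1\right) 772 = -772$)
$\left(P + O\right)^{2} = \left(-772 - 40\right)^{2} = \left(-812\right)^{2} = 659344$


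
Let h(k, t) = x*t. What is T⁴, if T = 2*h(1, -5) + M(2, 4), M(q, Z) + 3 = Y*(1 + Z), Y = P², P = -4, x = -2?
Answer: 88529281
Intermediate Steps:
h(k, t) = -2*t
Y = 16 (Y = (-4)² = 16)
M(q, Z) = 13 + 16*Z (M(q, Z) = -3 + 16*(1 + Z) = -3 + (16 + 16*Z) = 13 + 16*Z)
T = 97 (T = 2*(-2*(-5)) + (13 + 16*4) = 2*10 + (13 + 64) = 20 + 77 = 97)
T⁴ = 97⁴ = 88529281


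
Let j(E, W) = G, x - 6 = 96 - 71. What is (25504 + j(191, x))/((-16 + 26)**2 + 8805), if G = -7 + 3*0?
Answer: 25497/8905 ≈ 2.8632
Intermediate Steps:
G = -7 (G = -7 + 0 = -7)
x = 31 (x = 6 + (96 - 71) = 6 + 25 = 31)
j(E, W) = -7
(25504 + j(191, x))/((-16 + 26)**2 + 8805) = (25504 - 7)/((-16 + 26)**2 + 8805) = 25497/(10**2 + 8805) = 25497/(100 + 8805) = 25497/8905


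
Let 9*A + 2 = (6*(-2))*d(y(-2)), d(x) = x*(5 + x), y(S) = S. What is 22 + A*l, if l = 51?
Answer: 1256/3 ≈ 418.67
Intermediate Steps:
A = 70/9 (A = -2/9 + ((6*(-2))*(-2*(5 - 2)))/9 = -2/9 + (-(-24)*3)/9 = -2/9 + (-12*(-6))/9 = -2/9 + (1/9)*72 = -2/9 + 8 = 70/9 ≈ 7.7778)
22 + A*l = 22 + (70/9)*51 = 22 + 1190/3 = 1256/3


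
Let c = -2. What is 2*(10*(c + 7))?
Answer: 100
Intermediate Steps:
2*(10*(c + 7)) = 2*(10*(-2 + 7)) = 2*(10*5) = 2*50 = 100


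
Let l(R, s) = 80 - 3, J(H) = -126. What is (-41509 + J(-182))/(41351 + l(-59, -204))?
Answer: -41635/41428 ≈ -1.0050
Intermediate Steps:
l(R, s) = 77
(-41509 + J(-182))/(41351 + l(-59, -204)) = (-41509 - 126)/(41351 + 77) = -41635/41428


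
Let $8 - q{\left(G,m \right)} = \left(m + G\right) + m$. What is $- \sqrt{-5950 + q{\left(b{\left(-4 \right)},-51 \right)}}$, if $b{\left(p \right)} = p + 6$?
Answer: $- i \sqrt{5842} \approx - 76.433 i$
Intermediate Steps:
$b{\left(p \right)} = 6 + p$
$q{\left(G,m \right)} = 8 - G - 2 m$ ($q{\left(G,m \right)} = 8 - \left(\left(m + G\right) + m\right) = 8 - \left(\left(G + m\right) + m\right) = 8 - \left(G + 2 m\right) = 8 - G - 2 m$)
$- \sqrt{-5950 + q{\left(b{\left(-4 \right)},-51 \right)}} = - \sqrt{-5950 - -108} = - \sqrt{-5950 + \left(8 - 2 + 102\right)} = - \sqrt{-5950 + 108} = - \sqrt{-5842} = - i \sqrt{5842}$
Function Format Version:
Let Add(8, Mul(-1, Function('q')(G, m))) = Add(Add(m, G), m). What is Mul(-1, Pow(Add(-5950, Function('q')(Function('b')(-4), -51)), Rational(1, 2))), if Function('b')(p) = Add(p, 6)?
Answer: Mul(-1, I, Pow(5842, Rational(1, 2))) ≈ Mul(-76.433, I)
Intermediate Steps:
Function('b')(p) = Add(6, p)
Function('q')(G, m) = Add(8, Mul(-1, G), Mul(-2, m)) (Function('q')(G, m) = Add(8, Mul(-1, Add(Add(m, G), m))) = Add(8, Mul(-1, Add(Add(G, m), m))) = Add(8, Mul(-1, Add(G, Mul(2, m)))) = Add(8, Add(Mul(-1, G), Mul(-2, m))) = Add(8, Mul(-1, G), Mul(-2, m)))
Mul(-1, Pow(Add(-5950, Function('q')(Function('b')(-4), -51)), Rational(1, 2))) = Mul(-1, Pow(Add(-5950, Add(8, Mul(-1, Add(6, -4)), Mul(-2, -51))), Rational(1, 2))) = Mul(-1, Pow(Add(-5950, Add(8, Mul(-1, 2), 102)), Rational(1, 2))) = Mul(-1, Pow(Add(-5950, Add(8, -2, 102)), Rational(1, 2))) = Mul(-1, Pow(Add(-5950, 108), Rational(1, 2))) = Mul(-1, Pow(-5842, Rational(1, 2))) = Mul(-1, Mul(I, Pow(5842, Rational(1, 2)))) = Mul(-1, I, Pow(5842, Rational(1, 2)))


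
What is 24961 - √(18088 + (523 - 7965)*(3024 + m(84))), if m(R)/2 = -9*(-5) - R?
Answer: 24961 - 2*I*√5476511 ≈ 24961.0 - 4680.4*I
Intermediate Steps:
m(R) = 90 - 2*R (m(R) = 2*(-9*(-5) - R) = 2*(45 - R) = 90 - 2*R)
24961 - √(18088 + (523 - 7965)*(3024 + m(84))) = 24961 - √(18088 + (523 - 7965)*(3024 + (90 - 2*84))) = 24961 - √(18088 - 7442*(3024 + (90 - 168))) = 24961 - √(18088 - 7442*(3024 - 78)) = 24961 - √(18088 - 7442*2946) = 24961 - √(18088 - 21924132) = 24961 - √(-21906044) = 24961 - 2*I*√5476511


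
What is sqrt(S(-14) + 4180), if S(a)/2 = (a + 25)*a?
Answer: 44*sqrt(2) ≈ 62.225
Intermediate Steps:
S(a) = 2*a*(25 + a) (S(a) = 2*((a + 25)*a) = 2*((25 + a)*a) = 2*(a*(25 + a)) = 2*a*(25 + a))
sqrt(S(-14) + 4180) = sqrt(2*(-14)*(25 - 14) + 4180) = sqrt(2*(-14)*11 + 4180) = sqrt(-308 + 4180) = sqrt(3872) = 44*sqrt(2)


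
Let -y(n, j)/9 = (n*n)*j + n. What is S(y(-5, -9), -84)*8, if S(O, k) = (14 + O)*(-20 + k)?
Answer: -1733888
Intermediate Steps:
y(n, j) = -9*n - 9*j*n² (y(n, j) = -9*((n*n)*j + n) = -9*(n²*j + n) = -9*(j*n² + n) = -9*(n + j*n²) = -9*n - 9*j*n²)
S(O, k) = (-20 + k)*(14 + O)
S(y(-5, -9), -84)*8 = (-280 - (-180)*(-5)*(1 - 9*(-5)) + 14*(-84) - 9*(-5)*(1 - 9*(-5))*(-84))*8 = (-280 - (-180)*(-5)*(1 + 45) - 1176 - 9*(-5)*(1 + 45)*(-84))*8 = (-280 - (-180)*(-5)*46 - 1176 - 9*(-5)*46*(-84))*8 = (-280 - 20*2070 - 1176 + 2070*(-84))*8 = (-280 - 41400 - 1176 - 173880)*8 = -216736*8 = -1733888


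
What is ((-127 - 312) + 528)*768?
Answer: 68352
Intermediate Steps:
((-127 - 312) + 528)*768 = (-439 + 528)*768 = 89*768 = 68352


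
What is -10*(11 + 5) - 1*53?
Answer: -213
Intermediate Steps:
-10*(11 + 5) - 1*53 = -10*16 - 53 = -160 - 53 = -213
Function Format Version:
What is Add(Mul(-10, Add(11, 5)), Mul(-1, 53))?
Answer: -213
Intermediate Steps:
Add(Mul(-10, Add(11, 5)), Mul(-1, 53)) = Add(Mul(-10, 16), -53) = Add(-160, -53) = -213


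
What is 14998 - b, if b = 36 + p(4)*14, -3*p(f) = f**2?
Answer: 45110/3 ≈ 15037.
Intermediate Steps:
p(f) = -f**2/3
b = -116/3 (b = 36 - 1/3*4**2*14 = 36 - 1/3*16*14 = 36 - 16/3*14 = 36 - 224/3 = -116/3 ≈ -38.667)
14998 - b = 14998 - 1*(-116/3) = 14998 + 116/3 = 45110/3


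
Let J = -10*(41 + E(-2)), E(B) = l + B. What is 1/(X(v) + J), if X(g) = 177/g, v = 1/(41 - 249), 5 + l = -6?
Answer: -1/37096 ≈ -2.6957e-5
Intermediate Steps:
l = -11 (l = -5 - 6 = -11)
v = -1/208 (v = 1/(-208) = -1/208 ≈ -0.0048077)
E(B) = -11 + B
J = -280 (J = -10*(41 + (-11 - 2)) = -10*(41 - 13) = -10*28 = -280)
1/(X(v) + J) = 1/(177/(-1/208) - 280) = 1/(177*(-208) - 280) = 1/(-36816 - 280) = 1/(-37096) = -1/37096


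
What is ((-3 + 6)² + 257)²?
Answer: 70756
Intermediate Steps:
((-3 + 6)² + 257)² = (3² + 257)² = (9 + 257)² = 266² = 70756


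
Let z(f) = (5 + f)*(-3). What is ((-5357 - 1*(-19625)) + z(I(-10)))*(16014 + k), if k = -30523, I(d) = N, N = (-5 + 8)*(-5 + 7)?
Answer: -206535615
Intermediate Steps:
N = 6 (N = 3*2 = 6)
I(d) = 6
z(f) = -15 - 3*f
((-5357 - 1*(-19625)) + z(I(-10)))*(16014 + k) = ((-5357 - 1*(-19625)) + (-15 - 3*6))*(16014 - 30523) = ((-5357 + 19625) + (-15 - 18))*(-14509) = (14268 - 33)*(-14509) = 14235*(-14509) = -206535615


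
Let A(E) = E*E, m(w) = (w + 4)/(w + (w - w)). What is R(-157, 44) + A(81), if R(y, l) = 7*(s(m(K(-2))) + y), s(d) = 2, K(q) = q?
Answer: 5476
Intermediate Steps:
m(w) = (4 + w)/w (m(w) = (4 + w)/(w + 0) = (4 + w)/w)
R(y, l) = 14 + 7*y (R(y, l) = 7*(2 + y) = 14 + 7*y)
A(E) = E²
R(-157, 44) + A(81) = (14 + 7*(-157)) + 81² = (14 - 1099) + 6561 = -1085 + 6561 = 5476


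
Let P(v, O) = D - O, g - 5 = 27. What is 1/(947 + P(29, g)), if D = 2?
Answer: 1/917 ≈ 0.0010905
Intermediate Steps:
g = 32 (g = 5 + 27 = 32)
P(v, O) = 2 - O
1/(947 + P(29, g)) = 1/(947 + (2 - 1*32)) = 1/(947 + (2 - 32)) = 1/(947 - 30) = 1/917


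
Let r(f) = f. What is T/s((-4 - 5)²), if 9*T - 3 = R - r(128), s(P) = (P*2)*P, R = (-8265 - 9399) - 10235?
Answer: -14012/59049 ≈ -0.23729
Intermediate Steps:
R = -27899 (R = -17664 - 10235 = -27899)
s(P) = 2*P² (s(P) = (2*P)*P = 2*P²)
T = -28024/9 (T = ⅓ + (-27899 - 1*128)/9 = ⅓ + (-27899 - 128)/9 = ⅓ + (⅑)*(-28027) = ⅓ - 28027/9 = -28024/9 ≈ -3113.8)
T/s((-4 - 5)²) = -28024*1/(2*(-4 - 5)⁴)/9 = -28024/(9*(2*((-9)²)²)) = -28024/(9*(2*81²)) = -28024/(9*(2*6561)) = -28024/9/13122 = -28024/9*1/13122 = -14012/59049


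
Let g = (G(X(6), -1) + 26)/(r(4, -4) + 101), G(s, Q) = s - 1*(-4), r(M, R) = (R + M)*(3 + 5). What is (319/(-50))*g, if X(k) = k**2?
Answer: -10527/2525 ≈ -4.1691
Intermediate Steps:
r(M, R) = 8*M + 8*R (r(M, R) = (M + R)*8 = 8*M + 8*R)
G(s, Q) = 4 + s (G(s, Q) = s + 4 = 4 + s)
g = 66/101 (g = ((4 + 6**2) + 26)/((8*4 + 8*(-4)) + 101) = ((4 + 36) + 26)/((32 - 32) + 101) = (40 + 26)/(0 + 101) = 66/101 ≈ 0.65347)
(319/(-50))*g = (319/(-50))*(66/101) = (319*(-1/50))*(66/101) = -319/50*66/101 = -10527/2525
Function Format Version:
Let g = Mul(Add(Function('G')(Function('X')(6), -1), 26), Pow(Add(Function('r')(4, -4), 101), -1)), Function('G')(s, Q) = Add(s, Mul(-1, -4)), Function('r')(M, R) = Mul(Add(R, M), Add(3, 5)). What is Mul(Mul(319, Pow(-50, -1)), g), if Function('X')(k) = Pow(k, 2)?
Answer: Rational(-10527, 2525) ≈ -4.1691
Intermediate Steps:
Function('r')(M, R) = Add(Mul(8, M), Mul(8, R)) (Function('r')(M, R) = Mul(Add(M, R), 8) = Add(Mul(8, M), Mul(8, R)))
Function('G')(s, Q) = Add(4, s) (Function('G')(s, Q) = Add(s, 4) = Add(4, s))
g = Rational(66, 101) (g = Mul(Add(Add(4, Pow(6, 2)), 26), Pow(Add(Add(Mul(8, 4), Mul(8, -4)), 101), -1)) = Mul(Add(Add(4, 36), 26), Pow(Add(Add(32, -32), 101), -1)) = Mul(Add(40, 26), Pow(Add(0, 101), -1)) = Mul(66, Pow(101, -1)) = Mul(66, Rational(1, 101)) = Rational(66, 101) ≈ 0.65347)
Mul(Mul(319, Pow(-50, -1)), g) = Mul(Mul(319, Pow(-50, -1)), Rational(66, 101)) = Mul(Mul(319, Rational(-1, 50)), Rational(66, 101)) = Mul(Rational(-319, 50), Rational(66, 101)) = Rational(-10527, 2525)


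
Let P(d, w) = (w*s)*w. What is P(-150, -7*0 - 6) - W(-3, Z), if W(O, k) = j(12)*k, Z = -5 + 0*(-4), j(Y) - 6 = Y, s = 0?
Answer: 90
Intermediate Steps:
j(Y) = 6 + Y
P(d, w) = 0 (P(d, w) = (w*0)*w = 0*w = 0)
Z = -5 (Z = -5 + 0 = -5)
W(O, k) = 18*k (W(O, k) = (6 + 12)*k = 18*k)
P(-150, -7*0 - 6) - W(-3, Z) = 0 - 18*(-5) = 0 - 1*(-90) = 0 + 90 = 90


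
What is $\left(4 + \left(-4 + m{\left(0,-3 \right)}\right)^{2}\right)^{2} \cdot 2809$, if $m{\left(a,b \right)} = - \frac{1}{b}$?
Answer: $\frac{69239041}{81} \approx 8.548 \cdot 10^{5}$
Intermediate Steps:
$\left(4 + \left(-4 + m{\left(0,-3 \right)}\right)^{2}\right)^{2} \cdot 2809 = \left(4 + \left(-4 - \frac{1}{-3}\right)^{2}\right)^{2} \cdot 2809 = \left(4 + \left(-4 - - \frac{1}{3}\right)^{2}\right)^{2} \cdot 2809 = \left(4 + \left(-4 + \frac{1}{3}\right)^{2}\right)^{2} \cdot 2809 = \left(4 + \left(- \frac{11}{3}\right)^{2}\right)^{2} \cdot 2809 = \left(4 + \frac{121}{9}\right)^{2} \cdot 2809 = \left(\frac{157}{9}\right)^{2} \cdot 2809 = \frac{24649}{81} \cdot 2809 = \frac{69239041}{81}$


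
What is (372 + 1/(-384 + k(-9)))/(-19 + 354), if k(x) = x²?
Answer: 22543/20301 ≈ 1.1104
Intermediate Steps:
(372 + 1/(-384 + k(-9)))/(-19 + 354) = (372 + 1/(-384 + (-9)²))/(-19 + 354) = (372 + 1/(-384 + 81))/335 = (372 + 1/(-303))*(1/335) = (372 - 1/303)*(1/335) = (112715/303)*(1/335) = 22543/20301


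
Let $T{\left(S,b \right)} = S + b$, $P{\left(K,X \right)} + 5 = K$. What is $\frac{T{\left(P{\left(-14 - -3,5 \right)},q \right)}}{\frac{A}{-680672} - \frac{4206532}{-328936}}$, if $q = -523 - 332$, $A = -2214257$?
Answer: $- \frac{24376843033504}{448952173757} \approx -54.297$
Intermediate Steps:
$P{\left(K,X \right)} = -5 + K$
$q = -855$ ($q = -523 - 332 = -855$)
$\frac{T{\left(P{\left(-14 - -3,5 \right)},q \right)}}{\frac{A}{-680672} - \frac{4206532}{-328936}} = \frac{\left(-5 - 11\right) - 855}{- \frac{2214257}{-680672} - \frac{4206532}{-328936}} = \frac{\left(-5 + \left(-14 + 3\right)\right) - 855}{\left(-2214257\right) \left(- \frac{1}{680672}\right) - - \frac{1051633}{82234}} = \frac{\left(-5 - 11\right) - 855}{\frac{2214257}{680672} + \frac{1051633}{82234}} = \frac{-16 - 855}{\frac{448952173757}{27987190624}} = \left(-871\right) \frac{27987190624}{448952173757} = - \frac{24376843033504}{448952173757}$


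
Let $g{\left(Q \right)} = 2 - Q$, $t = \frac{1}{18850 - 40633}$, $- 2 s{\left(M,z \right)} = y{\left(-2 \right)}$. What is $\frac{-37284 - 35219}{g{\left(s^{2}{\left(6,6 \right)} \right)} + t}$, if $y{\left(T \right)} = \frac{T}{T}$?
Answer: $- \frac{6317331396}{152477} \approx -41431.0$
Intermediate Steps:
$y{\left(T \right)} = 1$
$s{\left(M,z \right)} = - \frac{1}{2}$ ($s{\left(M,z \right)} = \left(- \frac{1}{2}\right) 1 = - \frac{1}{2}$)
$t = - \frac{1}{21783}$ ($t = \frac{1}{-21783} = - \frac{1}{21783} \approx -4.5907 \cdot 10^{-5}$)
$\frac{-37284 - 35219}{g{\left(s^{2}{\left(6,6 \right)} \right)} + t} = \frac{-37284 - 35219}{\left(2 - \left(- \frac{1}{2}\right)^{2}\right) - \frac{1}{21783}} = - \frac{72503}{\left(2 - \frac{1}{4}\right) - \frac{1}{21783}} = - \frac{72503}{\frac{7}{4} - \frac{1}{21783}} = - \frac{72503}{\frac{152477}{87132}} = \left(-72503\right) \frac{87132}{152477} = - \frac{6317331396}{152477}$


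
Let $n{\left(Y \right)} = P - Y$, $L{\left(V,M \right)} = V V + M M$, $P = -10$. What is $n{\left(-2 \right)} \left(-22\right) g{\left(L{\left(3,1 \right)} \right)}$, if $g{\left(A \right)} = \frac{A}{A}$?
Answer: $176$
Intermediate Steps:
$L{\left(V,M \right)} = M^{2} + V^{2}$ ($L{\left(V,M \right)} = V^{2} + M^{2} = M^{2} + V^{2}$)
$g{\left(A \right)} = 1$
$n{\left(Y \right)} = -10 - Y$
$n{\left(-2 \right)} \left(-22\right) g{\left(L{\left(3,1 \right)} \right)} = \left(-10 - -2\right) \left(-22\right) 1 = \left(-10 + 2\right) \left(-22\right) 1 = \left(-8\right) \left(-22\right) 1 = 176 \cdot 1 = 176$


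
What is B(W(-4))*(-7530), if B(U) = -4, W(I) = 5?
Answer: 30120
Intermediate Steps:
B(W(-4))*(-7530) = -4*(-7530) = 30120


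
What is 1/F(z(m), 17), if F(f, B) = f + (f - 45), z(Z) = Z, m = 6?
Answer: -1/33 ≈ -0.030303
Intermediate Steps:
F(f, B) = -45 + 2*f (F(f, B) = f + (-45 + f) = -45 + 2*f)
1/F(z(m), 17) = 1/(-45 + 2*6) = 1/(-45 + 12) = 1/(-33) = -1/33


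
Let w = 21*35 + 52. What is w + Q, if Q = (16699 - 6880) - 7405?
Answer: 3201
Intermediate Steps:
w = 787 (w = 735 + 52 = 787)
Q = 2414 (Q = 9819 - 7405 = 2414)
w + Q = 787 + 2414 = 3201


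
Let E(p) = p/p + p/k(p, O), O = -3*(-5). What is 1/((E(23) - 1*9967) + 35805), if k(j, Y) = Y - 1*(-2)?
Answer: 17/439286 ≈ 3.8699e-5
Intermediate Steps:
O = 15
k(j, Y) = 2 + Y (k(j, Y) = Y + 2 = 2 + Y)
E(p) = 1 + p/17 (E(p) = p/p + p/(2 + 15) = 1 + p/17)
1/((E(23) - 1*9967) + 35805) = 1/(((1 + (1/17)*23) - 1*9967) + 35805) = 1/(((1 + 23/17) - 9967) + 35805) = 1/((40/17 - 9967) + 35805) = 1/(-169399/17 + 35805) = 1/(439286/17) = 17/439286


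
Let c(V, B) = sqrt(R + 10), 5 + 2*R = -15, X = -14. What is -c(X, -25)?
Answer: 0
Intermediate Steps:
R = -10 (R = -5/2 + (1/2)*(-15) = -5/2 - 15/2 = -10)
c(V, B) = 0 (c(V, B) = sqrt(-10 + 10) = sqrt(0) = 0)
-c(X, -25) = -1*0 = 0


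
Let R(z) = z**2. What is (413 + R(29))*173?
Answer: 216942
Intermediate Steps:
(413 + R(29))*173 = (413 + 29**2)*173 = (413 + 841)*173 = 1254*173 = 216942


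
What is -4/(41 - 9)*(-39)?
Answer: 39/8 ≈ 4.8750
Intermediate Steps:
-4/(41 - 9)*(-39) = -4/32*(-39) = -4*1/32*(-39) = -1/8*(-39) = 39/8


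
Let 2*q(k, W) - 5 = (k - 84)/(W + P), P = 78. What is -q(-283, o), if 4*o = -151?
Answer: 663/322 ≈ 2.0590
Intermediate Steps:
o = -151/4 (o = (¼)*(-151) = -151/4 ≈ -37.750)
q(k, W) = 5/2 + (-84 + k)/(2*(78 + W)) (q(k, W) = 5/2 + ((k - 84)/(W + 78))/2 = 5/2 + ((-84 + k)/(78 + W))/2 = 5/2 + (-84 + k)/(2*(78 + W)))
-q(-283, o) = -(306 - 283 + 5*(-151/4))/(2*(78 - 151/4)) = -(306 - 283 - 755/4)/(2*161/4) = -4*(-663)/(2*161*4) = -1*(-663/322) = 663/322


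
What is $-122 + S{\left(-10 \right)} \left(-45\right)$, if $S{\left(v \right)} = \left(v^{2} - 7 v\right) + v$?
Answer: $-7322$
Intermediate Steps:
$S{\left(v \right)} = v^{2} - 6 v$
$-122 + S{\left(-10 \right)} \left(-45\right) = -122 + - 10 \left(-6 - 10\right) \left(-45\right) = -122 + \left(-10\right) \left(-16\right) \left(-45\right) = -122 + 160 \left(-45\right) = -122 - 7200 = -7322$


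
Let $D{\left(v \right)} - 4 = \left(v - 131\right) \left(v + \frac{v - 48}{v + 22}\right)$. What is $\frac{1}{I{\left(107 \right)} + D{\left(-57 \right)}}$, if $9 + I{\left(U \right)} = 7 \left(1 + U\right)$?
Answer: $\frac{1}{10903} \approx 9.1718 \cdot 10^{-5}$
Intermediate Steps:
$I{\left(U \right)} = -2 + 7 U$ ($I{\left(U \right)} = -9 + 7 \left(1 + U\right) = -9 + \left(7 + 7 U\right) = -2 + 7 U$)
$D{\left(v \right)} = 4 + \left(-131 + v\right) \left(v + \frac{-48 + v}{22 + v}\right)$ ($D{\left(v \right)} = 4 + \left(v - 131\right) \left(v + \frac{v - 48}{v + 22}\right) = 4 + \left(-131 + v\right) \left(v + \frac{-48 + v}{22 + v}\right)$)
$\frac{1}{I{\left(107 \right)} + D{\left(-57 \right)}} = \frac{1}{\left(-2 + 7 \cdot 107\right) + \frac{6376 + \left(-57\right)^{3} - -174249 - 108 \left(-57\right)^{2}}{22 - 57}} = \frac{1}{\left(-2 + 749\right) + \frac{6376 - 185193 + 174249 - 350892}{-35}} = \frac{1}{747 - \frac{6376 - 185193 + 174249 - 350892}{35}} = \frac{1}{747 - -10156} = \frac{1}{747 + 10156} = \frac{1}{10903}$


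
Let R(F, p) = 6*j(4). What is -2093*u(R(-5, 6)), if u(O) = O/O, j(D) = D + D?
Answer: -2093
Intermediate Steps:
j(D) = 2*D
R(F, p) = 48 (R(F, p) = 6*(2*4) = 6*8 = 48)
u(O) = 1
-2093*u(R(-5, 6)) = -2093*1 = -2093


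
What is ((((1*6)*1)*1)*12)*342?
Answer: 24624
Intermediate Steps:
((((1*6)*1)*1)*12)*342 = (((6*1)*1)*12)*342 = ((6*1)*12)*342 = (6*12)*342 = 72*342 = 24624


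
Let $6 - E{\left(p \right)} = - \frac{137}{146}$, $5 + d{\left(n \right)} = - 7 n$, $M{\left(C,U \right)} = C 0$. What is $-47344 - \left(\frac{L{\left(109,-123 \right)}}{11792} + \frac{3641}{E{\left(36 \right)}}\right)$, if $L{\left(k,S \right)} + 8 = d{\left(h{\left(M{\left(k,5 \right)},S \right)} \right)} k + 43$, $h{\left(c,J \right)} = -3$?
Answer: $- \frac{571808358063}{11945296} \approx -47869.0$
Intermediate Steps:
$M{\left(C,U \right)} = 0$
$d{\left(n \right)} = -5 - 7 n$
$E{\left(p \right)} = \frac{1013}{146}$ ($E{\left(p \right)} = 6 - - \frac{137}{146} = 6 + \frac{137}{146} = \frac{1013}{146}$)
$L{\left(k,S \right)} = 35 + 16 k$ ($L{\left(k,S \right)} = -8 + \left(\left(-5 - -21\right) k + 43\right) = -8 + \left(\left(-5 + 21\right) k + 43\right) = -8 + \left(16 k + 43\right) = -8 + \left(43 + 16 k\right) = 35 + 16 k$)
$-47344 - \left(\frac{L{\left(109,-123 \right)}}{11792} + \frac{3641}{E{\left(36 \right)}}\right) = -47344 - \left(\frac{35 + 16 \cdot 109}{11792} + \frac{3641}{\frac{1013}{146}}\right) = -47344 - \left(\left(35 + 1744\right) \frac{1}{11792} + 3641 \cdot \frac{146}{1013}\right) = -47344 - \left(1779 \cdot \frac{1}{11792} + \frac{531586}{1013}\right) = -47344 - \left(\frac{1779}{11792} + \frac{531586}{1013}\right) = -47344 - \frac{6270264239}{11945296} = - \frac{571808358063}{11945296}$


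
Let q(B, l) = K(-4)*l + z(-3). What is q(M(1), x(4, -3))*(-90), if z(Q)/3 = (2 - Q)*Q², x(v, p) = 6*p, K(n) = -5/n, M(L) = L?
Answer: -10125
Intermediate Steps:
z(Q) = 3*Q²*(2 - Q) (z(Q) = 3*((2 - Q)*Q²) = 3*(Q²*(2 - Q)) = 3*Q²*(2 - Q))
q(B, l) = 135 + 5*l/4 (q(B, l) = (-5/(-4))*l + 3*(-3)²*(2 - 1*(-3)) = (-5*(-¼))*l + 3*9*(2 + 3) = 5*l/4 + 3*9*5 = 5*l/4 + 135 = 135 + 5*l/4)
q(M(1), x(4, -3))*(-90) = (135 + 5*(6*(-3))/4)*(-90) = (135 + (5/4)*(-18))*(-90) = (135 - 45/2)*(-90) = (225/2)*(-90) = -10125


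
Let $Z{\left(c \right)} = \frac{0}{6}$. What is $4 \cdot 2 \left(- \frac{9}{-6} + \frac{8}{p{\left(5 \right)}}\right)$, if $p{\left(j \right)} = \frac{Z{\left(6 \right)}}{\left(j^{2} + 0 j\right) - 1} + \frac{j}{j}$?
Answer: $76$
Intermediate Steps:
$Z{\left(c \right)} = 0$ ($Z{\left(c \right)} = 0 \cdot \frac{1}{6} = 0$)
$p{\left(j \right)} = 1$ ($p{\left(j \right)} = \frac{0}{\left(j^{2} + 0 j\right) - 1} + \frac{j}{j} = \frac{0}{\left(j^{2} + 0\right) - 1} + 1 = \frac{0}{j^{2} - 1} + 1 = \frac{0}{-1 + j^{2}} + 1 = 0 + 1 = 1$)
$4 \cdot 2 \left(- \frac{9}{-6} + \frac{8}{p{\left(5 \right)}}\right) = 4 \cdot 2 \left(- \frac{9}{-6} + \frac{8}{1}\right) = 8 \left(\left(-9\right) \left(- \frac{1}{6}\right) + 8 \cdot 1\right) = 8 \left(\frac{3}{2} + 8\right) = 8 \cdot \frac{19}{2} = 76$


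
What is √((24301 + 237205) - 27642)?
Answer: 2*√58466 ≈ 483.59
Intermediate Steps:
√((24301 + 237205) - 27642) = √(261506 - 27642) = √233864 = 2*√58466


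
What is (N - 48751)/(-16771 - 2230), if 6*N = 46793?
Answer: 245713/114006 ≈ 2.1553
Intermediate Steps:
N = 46793/6 (N = (⅙)*46793 = 46793/6 ≈ 7798.8)
(N - 48751)/(-16771 - 2230) = (46793/6 - 48751)/(-16771 - 2230) = -245713/6/(-19001) = -245713/6*(-1/19001) = 245713/114006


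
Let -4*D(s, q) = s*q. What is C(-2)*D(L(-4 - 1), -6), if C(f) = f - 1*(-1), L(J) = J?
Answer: 15/2 ≈ 7.5000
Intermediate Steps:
D(s, q) = -q*s/4 (D(s, q) = -s*q/4 = -q*s/4)
C(f) = 1 + f (C(f) = f + 1 = 1 + f)
C(-2)*D(L(-4 - 1), -6) = (1 - 2)*(-1/4*(-6)*(-4 - 1)) = -(-1)*(-6)*(-5)/4 = -1*(-15/2) = 15/2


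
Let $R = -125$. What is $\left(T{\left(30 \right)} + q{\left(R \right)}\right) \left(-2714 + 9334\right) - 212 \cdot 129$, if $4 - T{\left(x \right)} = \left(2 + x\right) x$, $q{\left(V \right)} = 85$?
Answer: $-5793368$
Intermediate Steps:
$T{\left(x \right)} = 4 - x \left(2 + x\right)$ ($T{\left(x \right)} = 4 - \left(2 + x\right) x = 4 - x \left(2 + x\right)$)
$\left(T{\left(30 \right)} + q{\left(R \right)}\right) \left(-2714 + 9334\right) - 212 \cdot 129 = \left(\left(4 - 30^{2} - 60\right) + 85\right) \left(-2714 + 9334\right) - 212 \cdot 129 = \left(\left(4 - 900 - 60\right) + 85\right) 6620 - 27348 = \left(-956 + 85\right) 6620 - 27348 = \left(-871\right) 6620 - 27348 = -5766020 - 27348 = -5793368$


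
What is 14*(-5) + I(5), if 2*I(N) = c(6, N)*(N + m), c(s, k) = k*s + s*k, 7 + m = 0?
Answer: -130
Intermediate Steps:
m = -7 (m = -7 + 0 = -7)
c(s, k) = 2*k*s (c(s, k) = k*s + k*s = 2*k*s)
I(N) = 6*N*(-7 + N) (I(N) = ((2*N*6)*(N - 7))/2 = ((12*N)*(-7 + N))/2 = (12*N*(-7 + N))/2 = 6*N*(-7 + N))
14*(-5) + I(5) = 14*(-5) + 6*5*(-7 + 5) = -70 + 6*5*(-2) = -70 - 60 = -130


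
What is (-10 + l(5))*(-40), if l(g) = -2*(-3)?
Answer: 160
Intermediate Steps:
l(g) = 6
(-10 + l(5))*(-40) = (-10 + 6)*(-40) = -4*(-40) = 160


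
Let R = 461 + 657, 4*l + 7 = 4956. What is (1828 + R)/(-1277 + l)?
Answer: -3928/53 ≈ -74.113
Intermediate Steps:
l = 4949/4 (l = -7/4 + (¼)*4956 = -7/4 + 1239 = 4949/4 ≈ 1237.3)
R = 1118
(1828 + R)/(-1277 + l) = (1828 + 1118)/(-1277 + 4949/4) = 2946/(-159/4) = 2946*(-4/159) = -3928/53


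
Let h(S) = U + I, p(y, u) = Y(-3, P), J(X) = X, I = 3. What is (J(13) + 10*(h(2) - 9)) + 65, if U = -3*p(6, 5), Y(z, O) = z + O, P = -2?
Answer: 168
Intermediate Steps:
Y(z, O) = O + z
p(y, u) = -5 (p(y, u) = -2 - 3 = -5)
U = 15 (U = -3*(-5) = 15)
h(S) = 18 (h(S) = 15 + 3 = 18)
(J(13) + 10*(h(2) - 9)) + 65 = (13 + 10*(18 - 9)) + 65 = (13 + 10*9) + 65 = (13 + 90) + 65 = 103 + 65 = 168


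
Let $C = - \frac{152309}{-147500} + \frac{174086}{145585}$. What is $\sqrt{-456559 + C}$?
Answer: $\frac{91 i \sqrt{3361738427402341}}{7808650} \approx 675.69 i$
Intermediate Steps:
$C = \frac{870028923}{390432500}$ ($C = \left(-152309\right) \left(- \frac{1}{147500}\right) + 174086 \cdot \frac{1}{145585} = \frac{152309}{147500} + \frac{15826}{13235} = \frac{870028923}{390432500} \approx 2.2284$)
$\sqrt{-456559 + C} = \sqrt{-456559 + \frac{870028923}{390432500}} = \sqrt{- \frac{178254601738577}{390432500}} = \frac{91 i \sqrt{3361738427402341}}{7808650}$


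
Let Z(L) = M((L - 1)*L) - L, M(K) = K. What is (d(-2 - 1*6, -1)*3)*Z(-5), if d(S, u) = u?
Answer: -105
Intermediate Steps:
Z(L) = -L + L*(-1 + L) (Z(L) = (L - 1)*L - L = (-1 + L)*L - L = L*(-1 + L) - L = -L + L*(-1 + L))
(d(-2 - 1*6, -1)*3)*Z(-5) = (-1*3)*(-5*(-2 - 5)) = -(-15)*(-7) = -3*35 = -105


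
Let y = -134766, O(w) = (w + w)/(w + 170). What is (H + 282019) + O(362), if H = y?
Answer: 19584830/133 ≈ 1.4725e+5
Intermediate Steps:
O(w) = 2*w/(170 + w) (O(w) = (2*w)/(170 + w) = 2*w/(170 + w))
H = -134766
(H + 282019) + O(362) = (-134766 + 282019) + 2*362/(170 + 362) = 147253 + 2*362/532 = 147253 + 2*362*(1/532) = 147253 + 181/133 = 19584830/133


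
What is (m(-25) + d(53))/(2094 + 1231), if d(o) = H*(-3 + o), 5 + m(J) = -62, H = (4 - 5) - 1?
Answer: -167/3325 ≈ -0.050226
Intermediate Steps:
H = -2 (H = -1 - 1 = -2)
m(J) = -67 (m(J) = -5 - 62 = -67)
d(o) = 6 - 2*o (d(o) = -2*(-3 + o) = 6 - 2*o)
(m(-25) + d(53))/(2094 + 1231) = (-67 + (6 - 2*53))/(2094 + 1231) = (-67 + (6 - 106))/3325 = (-67 - 100)*(1/3325) = -167*1/3325 = -167/3325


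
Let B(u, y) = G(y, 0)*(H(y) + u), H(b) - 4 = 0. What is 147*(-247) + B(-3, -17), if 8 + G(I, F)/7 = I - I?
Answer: -36365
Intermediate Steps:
H(b) = 4 (H(b) = 4 + 0 = 4)
G(I, F) = -56 (G(I, F) = -56 + 7*(I - I) = -56 + 7*0 = -56 + 0 = -56)
B(u, y) = -224 - 56*u (B(u, y) = -56*(4 + u) = -224 - 56*u)
147*(-247) + B(-3, -17) = 147*(-247) + (-224 - 56*(-3)) = -36309 + (-224 + 168) = -36309 - 56 = -36365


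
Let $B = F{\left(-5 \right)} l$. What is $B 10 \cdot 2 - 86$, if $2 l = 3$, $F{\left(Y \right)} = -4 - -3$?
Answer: $-116$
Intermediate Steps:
$F{\left(Y \right)} = -1$ ($F{\left(Y \right)} = -4 + 3 = -1$)
$l = \frac{3}{2}$ ($l = \frac{1}{2} \cdot 3 = \frac{3}{2} \approx 1.5$)
$B = - \frac{3}{2}$ ($B = \left(-1\right) \frac{3}{2} = - \frac{3}{2} \approx -1.5$)
$B 10 \cdot 2 - 86 = - \frac{3 \cdot 10 \cdot 2}{2} - 86 = \left(- \frac{3}{2}\right) 20 - 86 = -30 - 86 = -116$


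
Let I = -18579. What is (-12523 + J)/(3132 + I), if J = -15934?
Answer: 28457/15447 ≈ 1.8422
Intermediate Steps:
(-12523 + J)/(3132 + I) = (-12523 - 15934)/(3132 - 18579) = -28457/(-15447) = -28457*(-1/15447) = 28457/15447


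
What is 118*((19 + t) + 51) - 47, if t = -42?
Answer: 3257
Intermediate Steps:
118*((19 + t) + 51) - 47 = 118*((19 - 42) + 51) - 47 = 118*(-23 + 51) - 47 = 118*28 - 47 = 3304 - 47 = 3257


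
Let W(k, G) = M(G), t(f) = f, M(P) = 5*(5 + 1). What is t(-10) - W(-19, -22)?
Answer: -40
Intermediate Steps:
M(P) = 30 (M(P) = 5*6 = 30)
W(k, G) = 30
t(-10) - W(-19, -22) = -10 - 1*30 = -10 - 30 = -40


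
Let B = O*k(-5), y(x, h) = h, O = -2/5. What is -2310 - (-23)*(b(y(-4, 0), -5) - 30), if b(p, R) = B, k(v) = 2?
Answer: -15092/5 ≈ -3018.4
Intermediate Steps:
O = -2/5 (O = -2*1/5 = -2/5 ≈ -0.40000)
B = -4/5 (B = -2/5*2 = -4/5 ≈ -0.80000)
b(p, R) = -4/5
-2310 - (-23)*(b(y(-4, 0), -5) - 30) = -2310 - (-23)*(-4/5 - 30) = -2310 - (-23)*(-154)/5 = -2310 - 1*3542/5 = -2310 - 3542/5 = -15092/5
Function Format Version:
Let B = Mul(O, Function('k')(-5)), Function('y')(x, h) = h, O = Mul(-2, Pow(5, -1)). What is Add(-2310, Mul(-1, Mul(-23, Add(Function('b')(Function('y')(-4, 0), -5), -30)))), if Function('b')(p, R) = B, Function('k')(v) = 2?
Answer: Rational(-15092, 5) ≈ -3018.4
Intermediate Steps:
O = Rational(-2, 5) (O = Mul(-2, Rational(1, 5)) = Rational(-2, 5) ≈ -0.40000)
B = Rational(-4, 5) (B = Mul(Rational(-2, 5), 2) = Rational(-4, 5) ≈ -0.80000)
Function('b')(p, R) = Rational(-4, 5)
Add(-2310, Mul(-1, Mul(-23, Add(Function('b')(Function('y')(-4, 0), -5), -30)))) = Add(-2310, Mul(-1, Mul(-23, Add(Rational(-4, 5), -30)))) = Add(-2310, Mul(-1, Mul(-23, Rational(-154, 5)))) = Add(-2310, Mul(-1, Rational(3542, 5))) = Add(-2310, Rational(-3542, 5)) = Rational(-15092, 5)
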